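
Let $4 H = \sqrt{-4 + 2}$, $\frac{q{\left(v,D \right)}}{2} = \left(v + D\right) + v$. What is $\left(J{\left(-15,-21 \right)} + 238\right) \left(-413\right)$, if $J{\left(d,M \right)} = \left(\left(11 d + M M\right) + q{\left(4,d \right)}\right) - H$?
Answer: $-206500 + \frac{413 i \sqrt{2}}{4} \approx -2.065 \cdot 10^{5} + 146.02 i$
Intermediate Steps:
$q{\left(v,D \right)} = 2 D + 4 v$ ($q{\left(v,D \right)} = 2 \left(\left(v + D\right) + v\right) = 2 \left(\left(D + v\right) + v\right) = 2 \left(D + 2 v\right) = 2 D + 4 v$)
$H = \frac{i \sqrt{2}}{4}$ ($H = \frac{\sqrt{-4 + 2}}{4} = \frac{\sqrt{-2}}{4} = \frac{i \sqrt{2}}{4} \approx 0.35355 i$)
$J{\left(d,M \right)} = 16 + M^{2} + 13 d - \frac{i \sqrt{2}}{4}$ ($J{\left(d,M \right)} = \left(\left(11 d + M M\right) + \left(2 d + 4 \cdot 4\right)\right) - \frac{i \sqrt{2}}{4} = \left(\left(11 d + M^{2}\right) + \left(2 d + 16\right)\right) - \frac{i \sqrt{2}}{4} = \left(\left(M^{2} + 11 d\right) + \left(16 + 2 d\right)\right) - \frac{i \sqrt{2}}{4} = \left(16 + M^{2} + 13 d\right) - \frac{i \sqrt{2}}{4} = 16 + M^{2} + 13 d - \frac{i \sqrt{2}}{4}$)
$\left(J{\left(-15,-21 \right)} + 238\right) \left(-413\right) = \left(\left(16 + \left(-21\right)^{2} + 13 \left(-15\right) - \frac{i \sqrt{2}}{4}\right) + 238\right) \left(-413\right) = \left(\left(16 + 441 - 195 - \frac{i \sqrt{2}}{4}\right) + 238\right) \left(-413\right) = \left(\left(262 - \frac{i \sqrt{2}}{4}\right) + 238\right) \left(-413\right) = \left(500 - \frac{i \sqrt{2}}{4}\right) \left(-413\right) = -206500 + \frac{413 i \sqrt{2}}{4}$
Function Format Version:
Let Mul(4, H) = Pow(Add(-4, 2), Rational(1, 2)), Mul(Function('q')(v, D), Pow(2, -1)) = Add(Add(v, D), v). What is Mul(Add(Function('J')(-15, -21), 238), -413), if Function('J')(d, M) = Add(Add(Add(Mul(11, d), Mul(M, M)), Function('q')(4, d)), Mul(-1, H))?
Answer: Add(-206500, Mul(Rational(413, 4), I, Pow(2, Rational(1, 2)))) ≈ Add(-2.0650e+5, Mul(146.02, I))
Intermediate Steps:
Function('q')(v, D) = Add(Mul(2, D), Mul(4, v)) (Function('q')(v, D) = Mul(2, Add(Add(v, D), v)) = Mul(2, Add(Add(D, v), v)) = Mul(2, Add(D, Mul(2, v))) = Add(Mul(2, D), Mul(4, v)))
H = Mul(Rational(1, 4), I, Pow(2, Rational(1, 2))) (H = Mul(Rational(1, 4), Pow(Add(-4, 2), Rational(1, 2))) = Mul(Rational(1, 4), Pow(-2, Rational(1, 2))) = Mul(Rational(1, 4), Mul(I, Pow(2, Rational(1, 2)))) = Mul(Rational(1, 4), I, Pow(2, Rational(1, 2))) ≈ Mul(0.35355, I))
Function('J')(d, M) = Add(16, Pow(M, 2), Mul(13, d), Mul(Rational(-1, 4), I, Pow(2, Rational(1, 2)))) (Function('J')(d, M) = Add(Add(Add(Mul(11, d), Mul(M, M)), Add(Mul(2, d), Mul(4, 4))), Mul(-1, Mul(Rational(1, 4), I, Pow(2, Rational(1, 2))))) = Add(Add(Add(Mul(11, d), Pow(M, 2)), Add(Mul(2, d), 16)), Mul(Rational(-1, 4), I, Pow(2, Rational(1, 2)))) = Add(Add(Add(Pow(M, 2), Mul(11, d)), Add(16, Mul(2, d))), Mul(Rational(-1, 4), I, Pow(2, Rational(1, 2)))) = Add(Add(16, Pow(M, 2), Mul(13, d)), Mul(Rational(-1, 4), I, Pow(2, Rational(1, 2)))) = Add(16, Pow(M, 2), Mul(13, d), Mul(Rational(-1, 4), I, Pow(2, Rational(1, 2)))))
Mul(Add(Function('J')(-15, -21), 238), -413) = Mul(Add(Add(16, Pow(-21, 2), Mul(13, -15), Mul(Rational(-1, 4), I, Pow(2, Rational(1, 2)))), 238), -413) = Mul(Add(Add(16, 441, -195, Mul(Rational(-1, 4), I, Pow(2, Rational(1, 2)))), 238), -413) = Mul(Add(Add(262, Mul(Rational(-1, 4), I, Pow(2, Rational(1, 2)))), 238), -413) = Mul(Add(500, Mul(Rational(-1, 4), I, Pow(2, Rational(1, 2)))), -413) = Add(-206500, Mul(Rational(413, 4), I, Pow(2, Rational(1, 2))))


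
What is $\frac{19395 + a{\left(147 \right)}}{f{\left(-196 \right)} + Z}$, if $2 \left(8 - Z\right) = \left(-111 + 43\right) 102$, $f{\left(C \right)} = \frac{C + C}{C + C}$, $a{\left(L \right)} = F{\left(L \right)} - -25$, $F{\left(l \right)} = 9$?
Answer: $\frac{19429}{3477} \approx 5.5879$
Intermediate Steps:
$a{\left(L \right)} = 34$ ($a{\left(L \right)} = 9 - -25 = 9 + 25 = 34$)
$f{\left(C \right)} = 1$ ($f{\left(C \right)} = \frac{2 C}{2 C} = 2 C \frac{1}{2 C} = 1$)
$Z = 3476$ ($Z = 8 - \frac{\left(-111 + 43\right) 102}{2} = 8 - \frac{\left(-68\right) 102}{2} = 8 - -3468 = 8 + 3468 = 3476$)
$\frac{19395 + a{\left(147 \right)}}{f{\left(-196 \right)} + Z} = \frac{19395 + 34}{1 + 3476} = \frac{19429}{3477}$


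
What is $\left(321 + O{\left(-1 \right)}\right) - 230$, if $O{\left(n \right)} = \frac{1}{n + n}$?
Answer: $\frac{181}{2} \approx 90.5$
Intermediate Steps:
$O{\left(n \right)} = \frac{1}{2 n}$
$\left(321 + O{\left(-1 \right)}\right) - 230 = \left(321 + \frac{1}{2 \left(-1\right)}\right) - 230 = \left(321 + \frac{1}{2} \left(-1\right)\right) - 230 = \left(321 - \frac{1}{2}\right) - 230 = \frac{641}{2} - 230 = \frac{181}{2}$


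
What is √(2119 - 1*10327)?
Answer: 12*I*√57 ≈ 90.598*I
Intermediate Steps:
√(2119 - 1*10327) = √(2119 - 10327) = √(-8208) = 12*I*√57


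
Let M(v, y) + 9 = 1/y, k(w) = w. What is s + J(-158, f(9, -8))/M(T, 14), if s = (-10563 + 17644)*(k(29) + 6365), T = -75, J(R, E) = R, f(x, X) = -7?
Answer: 5659491462/125 ≈ 4.5276e+7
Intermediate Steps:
M(v, y) = -9 + 1/y
s = 45275914 (s = (-10563 + 17644)*(29 + 6365) = 7081*6394 = 45275914)
s + J(-158, f(9, -8))/M(T, 14) = 45275914 - 158/(-9 + 1/14) = 45275914 - 158/(-125/14) = 45275914 - 158*(-14/125) = 45275914 + 2212/125 = 5659491462/125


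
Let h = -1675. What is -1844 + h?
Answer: -3519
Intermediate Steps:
-1844 + h = -1844 - 1675 = -3519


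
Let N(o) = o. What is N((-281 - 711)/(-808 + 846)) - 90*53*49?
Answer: -4441366/19 ≈ -2.3376e+5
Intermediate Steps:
N((-281 - 711)/(-808 + 846)) - 90*53*49 = (-281 - 711)/(-808 + 846) - 90*53*49 = -992/38 - 4770*49 = -992*1/38 - 1*233730 = -496/19 - 233730 = -4441366/19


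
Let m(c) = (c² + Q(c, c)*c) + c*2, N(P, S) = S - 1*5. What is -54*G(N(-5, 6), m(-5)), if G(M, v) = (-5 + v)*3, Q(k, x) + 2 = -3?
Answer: -5670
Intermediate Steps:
Q(k, x) = -5 (Q(k, x) = -2 - 3 = -5)
N(P, S) = -5 + S (N(P, S) = S - 5 = -5 + S)
m(c) = c² - 3*c (m(c) = (c² - 5*c) + c*2 = (c² - 5*c) + 2*c = c² - 3*c)
G(M, v) = -15 + 3*v
-54*G(N(-5, 6), m(-5)) = -54*(-15 + 3*(-5*(-3 - 5))) = -54*(-15 + 3*(-5*(-8))) = -54*(-15 + 3*40) = -54*(-15 + 120) = -54*105 = -5670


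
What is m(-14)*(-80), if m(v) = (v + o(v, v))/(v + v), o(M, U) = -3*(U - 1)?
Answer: 620/7 ≈ 88.571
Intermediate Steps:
o(M, U) = 3 - 3*U (o(M, U) = -3*(-1 + U) = 3 - 3*U)
m(v) = (3 - 2*v)/(2*v) (m(v) = (v + (3 - 3*v))/(v + v) = (3 - 2*v)/((2*v)) = (3 - 2*v)*(1/(2*v)) = (3 - 2*v)/(2*v))
m(-14)*(-80) = ((3/2 - 1*(-14))/(-14))*(-80) = -(3/2 + 14)/14*(-80) = -1/14*31/2*(-80) = -31/28*(-80) = 620/7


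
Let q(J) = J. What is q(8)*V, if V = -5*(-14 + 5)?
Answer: 360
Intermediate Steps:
V = 45 (V = -5*(-9) = 45)
q(8)*V = 8*45 = 360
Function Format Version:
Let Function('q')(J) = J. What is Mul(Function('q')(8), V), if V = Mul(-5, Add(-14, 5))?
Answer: 360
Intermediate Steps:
V = 45 (V = Mul(-5, -9) = 45)
Mul(Function('q')(8), V) = Mul(8, 45) = 360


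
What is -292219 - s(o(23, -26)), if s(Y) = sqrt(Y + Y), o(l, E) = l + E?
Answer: -292219 - I*sqrt(6) ≈ -2.9222e+5 - 2.4495*I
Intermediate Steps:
o(l, E) = E + l
s(Y) = sqrt(2)*sqrt(Y) (s(Y) = sqrt(2*Y) = sqrt(2)*sqrt(Y))
-292219 - s(o(23, -26)) = -292219 - sqrt(2)*sqrt(-26 + 23) = -292219 - sqrt(2)*sqrt(-3) = -292219 - sqrt(2)*I*sqrt(3) = -292219 - I*sqrt(6)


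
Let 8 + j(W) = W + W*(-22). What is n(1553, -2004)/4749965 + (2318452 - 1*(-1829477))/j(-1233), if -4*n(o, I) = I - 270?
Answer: 7881012915243/49181137610 ≈ 160.24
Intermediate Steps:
n(o, I) = 135/2 - I/4 (n(o, I) = -(I - 270)/4 = -(-270 + I)/4 = 135/2 - I/4)
j(W) = -8 - 21*W (j(W) = -8 + (W + W*(-22)) = -8 + (W - 22*W) = -8 - 21*W)
n(1553, -2004)/4749965 + (2318452 - 1*(-1829477))/j(-1233) = (135/2 - ¼*(-2004))/4749965 + (2318452 - 1*(-1829477))/(-8 - 21*(-1233)) = (135/2 + 501)*(1/4749965) + (2318452 + 1829477)/(-8 + 25893) = (1137/2)*(1/4749965) + 4147929/25885 = 1137/9499930 + 4147929*(1/25885) = 1137/9499930 + 4147929/25885 = 7881012915243/49181137610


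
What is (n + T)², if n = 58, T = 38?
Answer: 9216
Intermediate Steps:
(n + T)² = (58 + 38)² = 96² = 9216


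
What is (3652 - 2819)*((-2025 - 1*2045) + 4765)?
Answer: 578935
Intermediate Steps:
(3652 - 2819)*((-2025 - 1*2045) + 4765) = 833*((-2025 - 2045) + 4765) = 833*(-4070 + 4765) = 833*695 = 578935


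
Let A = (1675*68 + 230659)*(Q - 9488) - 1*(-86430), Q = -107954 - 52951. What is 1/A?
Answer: -1/58710355257 ≈ -1.7033e-11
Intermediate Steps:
Q = -160905
A = -58710355257 (A = (1675*68 + 230659)*(-160905 - 9488) - 1*(-86430) = (113900 + 230659)*(-170393) + 86430 = 344559*(-170393) + 86430 = -58710441687 + 86430 = -58710355257)
1/A = 1/(-58710355257) = -1/58710355257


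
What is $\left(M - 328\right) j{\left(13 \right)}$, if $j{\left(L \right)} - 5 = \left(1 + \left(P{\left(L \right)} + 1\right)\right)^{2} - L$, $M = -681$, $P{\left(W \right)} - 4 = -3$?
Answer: $-1009$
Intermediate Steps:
$P{\left(W \right)} = 1$ ($P{\left(W \right)} = 4 - 3 = 1$)
$j{\left(L \right)} = 14 - L$ ($j{\left(L \right)} = 5 - \left(L - \left(1 + \left(1 + 1\right)\right)^{2}\right) = 5 - \left(L - \left(1 + 2\right)^{2}\right) = 5 - \left(-9 + L\right) = 14 - L$)
$\left(M - 328\right) j{\left(13 \right)} = \left(-681 - 328\right) \left(14 - 13\right) = - 1009 \left(14 - 13\right) = \left(-1009\right) 1 = -1009$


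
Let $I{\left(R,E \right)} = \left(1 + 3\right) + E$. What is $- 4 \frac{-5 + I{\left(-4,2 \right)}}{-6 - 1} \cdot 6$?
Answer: $\frac{24}{7} \approx 3.4286$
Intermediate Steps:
$I{\left(R,E \right)} = 4 + E$
$- 4 \frac{-5 + I{\left(-4,2 \right)}}{-6 - 1} \cdot 6 = - 4 \frac{-5 + \left(4 + 2\right)}{-6 - 1} \cdot 6 = - 4 \frac{-5 + 6}{-7} \cdot 6 = - 4 \cdot 1 \left(- \frac{1}{7}\right) 6 = \left(-4\right) \left(- \frac{1}{7}\right) 6 = \frac{4}{7} \cdot 6 = \frac{24}{7}$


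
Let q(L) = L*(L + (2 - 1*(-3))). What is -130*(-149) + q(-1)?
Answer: 19366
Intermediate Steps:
q(L) = L*(5 + L) (q(L) = L*(L + (2 + 3)) = L*(L + 5) = L*(5 + L))
-130*(-149) + q(-1) = -130*(-149) - (5 - 1) = 19370 - 1*4 = 19370 - 4 = 19366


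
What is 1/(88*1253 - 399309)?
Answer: -1/289045 ≈ -3.4597e-6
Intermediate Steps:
1/(88*1253 - 399309) = 1/(110264 - 399309) = 1/(-289045) = -1/289045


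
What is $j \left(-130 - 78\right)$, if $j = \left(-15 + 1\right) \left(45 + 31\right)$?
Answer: $221312$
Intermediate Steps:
$j = -1064$ ($j = \left(-14\right) 76 = -1064$)
$j \left(-130 - 78\right) = - 1064 \left(-130 - 78\right) = \left(-1064\right) \left(-208\right) = 221312$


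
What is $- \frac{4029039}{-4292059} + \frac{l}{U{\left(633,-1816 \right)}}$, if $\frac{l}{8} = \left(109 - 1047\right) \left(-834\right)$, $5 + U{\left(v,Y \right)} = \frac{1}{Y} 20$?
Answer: $- \frac{1742135961796053}{1394919175} \approx -1.2489 \cdot 10^{6}$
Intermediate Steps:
$U{\left(v,Y \right)} = -5 + \frac{20}{Y}$ ($U{\left(v,Y \right)} = -5 + \frac{1}{Y} 20 = -5 + \frac{20}{Y}$)
$l = 6258336$ ($l = 8 \left(109 - 1047\right) \left(-834\right) = 8 \left(\left(-938\right) \left(-834\right)\right) = 8 \cdot 782292 = 6258336$)
$- \frac{4029039}{-4292059} + \frac{l}{U{\left(633,-1816 \right)}} = - \frac{4029039}{-4292059} + \frac{6258336}{-5 + \frac{20}{-1816}} = \left(-4029039\right) \left(- \frac{1}{4292059}\right) + \frac{6258336}{-5 + 20 \left(- \frac{1}{1816}\right)} = \frac{4029039}{4292059} + \frac{6258336}{-5 - \frac{5}{454}} = \frac{4029039}{4292059} + \frac{6258336}{- \frac{2275}{454}} = \frac{4029039}{4292059} + 6258336 \left(- \frac{454}{2275}\right) = \frac{4029039}{4292059} - \frac{405897792}{325} = - \frac{1742135961796053}{1394919175}$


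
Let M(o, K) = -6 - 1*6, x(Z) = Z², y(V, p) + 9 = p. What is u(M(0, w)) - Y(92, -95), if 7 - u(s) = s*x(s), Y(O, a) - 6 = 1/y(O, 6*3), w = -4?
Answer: 15560/9 ≈ 1728.9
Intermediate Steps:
y(V, p) = -9 + p
M(o, K) = -12 (M(o, K) = -6 - 6 = -12)
Y(O, a) = 55/9 (Y(O, a) = 6 + 1/(-9 + 6*3) = 6 + 1/(-9 + 18) = 6 + 1/9 = 6 + ⅑ = 55/9)
u(s) = 7 - s³ (u(s) = 7 - s*s² = 7 - s³)
u(M(0, w)) - Y(92, -95) = (7 - 1*(-12)³) - 1*55/9 = (7 - 1*(-1728)) - 55/9 = (7 + 1728) - 55/9 = 1735 - 55/9 = 15560/9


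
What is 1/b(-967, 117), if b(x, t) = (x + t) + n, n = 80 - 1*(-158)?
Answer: -1/612 ≈ -0.0016340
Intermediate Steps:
n = 238 (n = 80 + 158 = 238)
b(x, t) = 238 + t + x (b(x, t) = (x + t) + 238 = (t + x) + 238 = 238 + t + x)
1/b(-967, 117) = 1/(238 + 117 - 967) = 1/(-612) = -1/612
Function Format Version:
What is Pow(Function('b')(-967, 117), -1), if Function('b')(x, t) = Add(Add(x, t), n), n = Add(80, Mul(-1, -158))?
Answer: Rational(-1, 612) ≈ -0.0016340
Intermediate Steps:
n = 238 (n = Add(80, 158) = 238)
Function('b')(x, t) = Add(238, t, x) (Function('b')(x, t) = Add(Add(x, t), 238) = Add(Add(t, x), 238) = Add(238, t, x))
Pow(Function('b')(-967, 117), -1) = Pow(Add(238, 117, -967), -1) = Pow(-612, -1) = Rational(-1, 612)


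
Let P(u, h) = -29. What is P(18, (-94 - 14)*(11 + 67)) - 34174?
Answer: -34203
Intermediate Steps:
P(18, (-94 - 14)*(11 + 67)) - 34174 = -29 - 34174 = -34203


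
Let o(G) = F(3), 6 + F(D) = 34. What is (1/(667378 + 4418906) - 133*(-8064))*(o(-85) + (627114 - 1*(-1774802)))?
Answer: 1091903851383116258/423857 ≈ 2.5761e+12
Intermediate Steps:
F(D) = 28 (F(D) = -6 + 34 = 28)
o(G) = 28
(1/(667378 + 4418906) - 133*(-8064))*(o(-85) + (627114 - 1*(-1774802))) = (1/(667378 + 4418906) - 133*(-8064))*(28 + (627114 - 1*(-1774802))) = (1/5086284 + 1072512)*(28 + (627114 + 1774802)) = (1/5086284 + 1072512)*(28 + 2401916) = (5455100625409/5086284)*2401944 = 1091903851383116258/423857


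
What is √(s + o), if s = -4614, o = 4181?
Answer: I*√433 ≈ 20.809*I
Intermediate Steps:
√(s + o) = √(-4614 + 4181) = √(-433) = I*√433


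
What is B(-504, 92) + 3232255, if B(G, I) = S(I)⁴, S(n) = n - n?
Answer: 3232255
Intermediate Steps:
S(n) = 0
B(G, I) = 0 (B(G, I) = 0⁴ = 0)
B(-504, 92) + 3232255 = 0 + 3232255 = 3232255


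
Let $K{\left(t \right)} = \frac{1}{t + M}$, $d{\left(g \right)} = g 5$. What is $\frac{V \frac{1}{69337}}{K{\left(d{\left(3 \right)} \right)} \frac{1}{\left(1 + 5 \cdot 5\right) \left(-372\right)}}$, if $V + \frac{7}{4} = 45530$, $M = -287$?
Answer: $\frac{119774991648}{69337} \approx 1.7274 \cdot 10^{6}$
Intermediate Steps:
$d{\left(g \right)} = 5 g$
$V = \frac{182113}{4}$ ($V = - \frac{7}{4} + 45530 = \frac{182113}{4} \approx 45528.0$)
$K{\left(t \right)} = \frac{1}{-287 + t}$ ($K{\left(t \right)} = \frac{1}{t - 287} = \frac{1}{-287 + t}$)
$\frac{V \frac{1}{69337}}{K{\left(d{\left(3 \right)} \right)} \frac{1}{\left(1 + 5 \cdot 5\right) \left(-372\right)}} = \frac{\frac{182113}{4} \cdot \frac{1}{69337}}{\frac{1}{-287 + 5 \cdot 3} \frac{1}{\left(1 + 5 \cdot 5\right) \left(-372\right)}} = \frac{\frac{182113}{4} \cdot \frac{1}{69337}}{\frac{1}{-287 + 15} \frac{1}{\left(1 + 25\right) \left(-372\right)}} = \frac{182113}{277348 \frac{1}{\left(-272\right) 26 \left(-372\right)}} = \frac{182113}{277348 \left(- \frac{1}{272 \left(-9672\right)}\right)} = \frac{182113}{277348 \left(\left(- \frac{1}{272}\right) \left(- \frac{1}{9672}\right)\right)} = \frac{182113 \frac{1}{\frac{1}{2630784}}}{277348} = \frac{182113}{277348} \cdot 2630784 = \frac{119774991648}{69337}$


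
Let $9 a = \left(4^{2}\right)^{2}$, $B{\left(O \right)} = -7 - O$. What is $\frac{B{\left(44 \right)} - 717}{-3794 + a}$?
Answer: $\frac{3456}{16945} \approx 0.20395$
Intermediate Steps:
$a = \frac{256}{9}$ ($a = \frac{\left(4^{2}\right)^{2}}{9} = \frac{16^{2}}{9} = \frac{1}{9} \cdot 256 = \frac{256}{9} \approx 28.444$)
$\frac{B{\left(44 \right)} - 717}{-3794 + a} = \frac{\left(-7 - 44\right) - 717}{-3794 + \frac{256}{9}} = \frac{\left(-7 - 44\right) - 717}{- \frac{33890}{9}} = \left(-51 - 717\right) \left(- \frac{9}{33890}\right) = \left(-768\right) \left(- \frac{9}{33890}\right) = \frac{3456}{16945}$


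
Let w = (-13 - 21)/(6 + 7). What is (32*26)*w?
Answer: -2176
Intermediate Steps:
w = -34/13 ≈ -2.6154
(32*26)*w = (32*26)*(-34/13) = 832*(-34/13) = -2176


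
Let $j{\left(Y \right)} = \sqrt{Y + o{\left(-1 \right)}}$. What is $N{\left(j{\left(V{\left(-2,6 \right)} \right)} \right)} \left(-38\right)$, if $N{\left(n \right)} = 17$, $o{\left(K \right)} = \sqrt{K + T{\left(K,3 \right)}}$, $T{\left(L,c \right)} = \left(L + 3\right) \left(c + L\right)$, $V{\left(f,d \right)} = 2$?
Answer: $-646$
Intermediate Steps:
$T{\left(L,c \right)} = \left(3 + L\right) \left(L + c\right)$
$o{\left(K \right)} = \sqrt{9 + K^{2} + 7 K}$ ($o{\left(K \right)} = \sqrt{K + \left(K^{2} + 3 K + 3 \cdot 3 + K 3\right)} = \sqrt{K + \left(K^{2} + 3 K + 9 + 3 K\right)} = \sqrt{K + \left(9 + K^{2} + 6 K\right)} = \sqrt{9 + K^{2} + 7 K}$)
$j{\left(Y \right)} = \sqrt{Y + \sqrt{3}}$ ($j{\left(Y \right)} = \sqrt{Y + \sqrt{9 + \left(-1\right)^{2} + 7 \left(-1\right)}} = \sqrt{Y + \sqrt{9 + 1 - 7}} = \sqrt{Y + \sqrt{3}}$)
$N{\left(j{\left(V{\left(-2,6 \right)} \right)} \right)} \left(-38\right) = 17 \left(-38\right) = -646$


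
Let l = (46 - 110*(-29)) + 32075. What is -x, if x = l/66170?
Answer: -35311/66170 ≈ -0.53364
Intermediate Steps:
l = 35311 (l = (46 + 3190) + 32075 = 3236 + 32075 = 35311)
x = 35311/66170 ≈ 0.53364
-x = -1*35311/66170 = -35311/66170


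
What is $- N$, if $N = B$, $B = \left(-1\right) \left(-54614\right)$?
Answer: $-54614$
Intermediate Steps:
$B = 54614$
$N = 54614$
$- N = \left(-1\right) 54614 = -54614$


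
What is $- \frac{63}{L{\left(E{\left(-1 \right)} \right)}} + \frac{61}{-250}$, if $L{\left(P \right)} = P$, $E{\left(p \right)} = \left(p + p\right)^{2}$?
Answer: $- \frac{7997}{500} \approx -15.994$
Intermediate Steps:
$E{\left(p \right)} = 4 p^{2}$ ($E{\left(p \right)} = \left(2 p\right)^{2} = 4 p^{2}$)
$- \frac{63}{L{\left(E{\left(-1 \right)} \right)}} + \frac{61}{-250} = - \frac{63}{4 \left(-1\right)^{2}} + \frac{61}{-250} = - \frac{63}{4 \cdot 1} + 61 \left(- \frac{1}{250}\right) = - \frac{63}{4} - \frac{61}{250} = - \frac{7997}{500}$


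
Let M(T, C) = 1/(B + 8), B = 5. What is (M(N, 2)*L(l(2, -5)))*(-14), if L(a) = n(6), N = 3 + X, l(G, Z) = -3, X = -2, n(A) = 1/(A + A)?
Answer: -7/78 ≈ -0.089744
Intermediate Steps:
n(A) = 1/(2*A)
N = 1 (N = 3 - 2 = 1)
L(a) = 1/12 (L(a) = (½)/6 = (½)*(⅙) = 1/12)
M(T, C) = 1/13 (M(T, C) = 1/(5 + 8) = 1/13)
(M(N, 2)*L(l(2, -5)))*(-14) = ((1/13)*(1/12))*(-14) = (1/156)*(-14) = -7/78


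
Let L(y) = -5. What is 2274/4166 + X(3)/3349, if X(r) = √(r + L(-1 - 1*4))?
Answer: 1137/2083 + I*√2/3349 ≈ 0.54585 + 0.00042228*I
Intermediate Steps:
X(r) = √(-5 + r) (X(r) = √(r - 5) = √(-5 + r))
2274/4166 + X(3)/3349 = 2274/4166 + √(-5 + 3)/3349 = 2274*(1/4166) + √(-2)*(1/3349) = 1137/2083 + (I*√2)*(1/3349) = 1137/2083 + I*√2/3349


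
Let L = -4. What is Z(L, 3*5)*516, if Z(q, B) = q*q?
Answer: 8256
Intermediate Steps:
Z(q, B) = q²
Z(L, 3*5)*516 = (-4)²*516 = 16*516 = 8256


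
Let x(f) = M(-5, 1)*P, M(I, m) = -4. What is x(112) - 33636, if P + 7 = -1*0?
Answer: -33608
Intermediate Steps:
P = -7 (P = -7 - 1*0 = -7 + 0 = -7)
x(f) = 28 (x(f) = -4*(-7) = 28)
x(112) - 33636 = 28 - 33636 = -33608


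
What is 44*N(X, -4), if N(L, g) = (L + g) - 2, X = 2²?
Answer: -88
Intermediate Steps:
X = 4
N(L, g) = -2 + L + g
44*N(X, -4) = 44*(-2 + 4 - 4) = 44*(-2) = -88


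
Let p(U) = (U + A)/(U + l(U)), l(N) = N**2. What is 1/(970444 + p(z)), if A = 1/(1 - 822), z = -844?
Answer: 194711644/188956746418961 ≈ 1.0305e-6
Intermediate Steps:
A = -1/821 (A = 1/(-821) = -1/821 ≈ -0.0012180)
p(U) = (-1/821 + U)/(U + U**2) (p(U) = (U - 1/821)/(U + U**2) = (-1/821 + U)/(U + U**2))
1/(970444 + p(z)) = 1/(970444 + (-1/821 - 844)/((-844)*(1 - 844))) = 1/(970444 - 1/844*(-692925/821)/(-843)) = 1/(970444 - 1/844*(-1/843)*(-692925/821)) = 1/(970444 - 230975/194711644) = 1/(188956746418961/194711644) = 194711644/188956746418961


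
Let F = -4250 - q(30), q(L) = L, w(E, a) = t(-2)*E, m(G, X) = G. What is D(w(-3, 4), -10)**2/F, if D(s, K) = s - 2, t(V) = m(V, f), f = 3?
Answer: -2/535 ≈ -0.0037383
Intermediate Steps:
t(V) = V
w(E, a) = -2*E
D(s, K) = -2 + s
F = -4280 (F = -4250 - 1*30 = -4250 - 30 = -4280)
D(w(-3, 4), -10)**2/F = (-2 - 2*(-3))**2/(-4280) = (-2 + 6)**2*(-1/4280) = 4**2*(-1/4280) = 16*(-1/4280) = -2/535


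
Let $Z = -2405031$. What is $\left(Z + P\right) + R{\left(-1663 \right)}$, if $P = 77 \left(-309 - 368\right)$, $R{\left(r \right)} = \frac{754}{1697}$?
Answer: $- \frac{4169799766}{1697} \approx -2.4572 \cdot 10^{6}$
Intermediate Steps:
$R{\left(r \right)} = \frac{754}{1697}$ ($R{\left(r \right)} = 754 \cdot \frac{1}{1697} = \frac{754}{1697}$)
$P = -52129$ ($P = 77 \left(-677\right) = -52129$)
$\left(Z + P\right) + R{\left(-1663 \right)} = \left(-2405031 - 52129\right) + \frac{754}{1697} = -2457160 + \frac{754}{1697} = - \frac{4169799766}{1697}$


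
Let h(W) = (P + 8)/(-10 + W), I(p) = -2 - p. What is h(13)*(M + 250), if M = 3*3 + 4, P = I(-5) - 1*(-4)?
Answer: 1315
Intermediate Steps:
P = 7 (P = (-2 - 1*(-5)) - 1*(-4) = (-2 + 5) + 4 = 3 + 4 = 7)
M = 13 (M = 9 + 4 = 13)
h(W) = 15/(-10 + W) (h(W) = (7 + 8)/(-10 + W) = 15/(-10 + W))
h(13)*(M + 250) = (15/(-10 + 13))*(13 + 250) = (15/3)*263 = (15*(1/3))*263 = 5*263 = 1315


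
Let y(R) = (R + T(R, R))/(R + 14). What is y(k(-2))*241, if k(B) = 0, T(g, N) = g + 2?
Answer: 241/7 ≈ 34.429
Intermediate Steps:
T(g, N) = 2 + g
y(R) = (2 + 2*R)/(14 + R) (y(R) = (R + (2 + R))/(R + 14) = (2 + 2*R)/(14 + R))
y(k(-2))*241 = (2*(1 + 0)/(14 + 0))*241 = (2*1/14)*241 = (2*(1/14)*1)*241 = (⅐)*241 = 241/7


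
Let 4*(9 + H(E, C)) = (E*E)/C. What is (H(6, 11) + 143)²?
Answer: 2199289/121 ≈ 18176.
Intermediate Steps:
H(E, C) = -9 + E²/(4*C) (H(E, C) = -9 + ((E*E)/C)/4 = -9 + (E²/C)/4 = -9 + E²/(4*C))
(H(6, 11) + 143)² = ((-9 + (¼)*6²/11) + 143)² = ((-9 + (¼)*(1/11)*36) + 143)² = ((-9 + 9/11) + 143)² = (-90/11 + 143)² = (1483/11)² = 2199289/121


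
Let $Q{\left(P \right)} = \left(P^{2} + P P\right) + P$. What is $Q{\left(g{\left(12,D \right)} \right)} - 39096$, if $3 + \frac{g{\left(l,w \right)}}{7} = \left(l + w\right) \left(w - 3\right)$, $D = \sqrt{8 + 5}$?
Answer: $130164 - 45801 \sqrt{13} \approx -34974.0$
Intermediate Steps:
$D = \sqrt{13} \approx 3.6056$
$g{\left(l,w \right)} = -21 + 7 \left(-3 + w\right) \left(l + w\right)$ ($g{\left(l,w \right)} = -21 + 7 \left(l + w\right) \left(w - 3\right) = -21 + 7 \left(l + w\right) \left(-3 + w\right) = -21 + 7 \left(-3 + w\right) \left(l + w\right)$)
$Q{\left(P \right)} = P + 2 P^{2}$ ($Q{\left(P \right)} = \left(P^{2} + P^{2}\right) + P = 2 P^{2} + P = P + 2 P^{2}$)
$Q{\left(g{\left(12,D \right)} \right)} - 39096 = \left(-21 - 252 - 21 \sqrt{13} + 7 \left(\sqrt{13}\right)^{2} + 7 \cdot 12 \sqrt{13}\right) \left(1 + 2 \left(-21 - 252 - 21 \sqrt{13} + 7 \left(\sqrt{13}\right)^{2} + 7 \cdot 12 \sqrt{13}\right)\right) - 39096 = \left(-21 - 252 - 21 \sqrt{13} + 7 \cdot 13 + 84 \sqrt{13}\right) \left(1 + 2 \left(-21 - 252 - 21 \sqrt{13} + 7 \cdot 13 + 84 \sqrt{13}\right)\right) - 39096 = \left(-21 - 252 - 21 \sqrt{13} + 91 + 84 \sqrt{13}\right) \left(1 + 2 \left(-21 - 252 - 21 \sqrt{13} + 91 + 84 \sqrt{13}\right)\right) - 39096 = \left(-182 + 63 \sqrt{13}\right) \left(1 + 2 \left(-182 + 63 \sqrt{13}\right)\right) - 39096 = \left(-182 + 63 \sqrt{13}\right) \left(1 - \left(364 - 126 \sqrt{13}\right)\right) - 39096 = \left(-182 + 63 \sqrt{13}\right) \left(-363 + 126 \sqrt{13}\right) - 39096 = \left(-363 + 126 \sqrt{13}\right) \left(-182 + 63 \sqrt{13}\right) - 39096 = -39096 + \left(-363 + 126 \sqrt{13}\right) \left(-182 + 63 \sqrt{13}\right)$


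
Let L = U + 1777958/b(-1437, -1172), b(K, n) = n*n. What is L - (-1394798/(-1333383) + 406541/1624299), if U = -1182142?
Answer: -586130757703835391211435/495820939223362488 ≈ -1.1821e+6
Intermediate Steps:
b(K, n) = n²
L = -811884779485/686792 (L = -1182142 + 1777958/((-1172)²) = -1182142 + 1777958/1373584 = -1182142 + 1777958*(1/1373584) = -1182142 + 888979/686792 = -811884779485/686792 ≈ -1.1821e+6)
L - (-1394798/(-1333383) + 406541/1624299) = -811884779485/686792 - (-1394798/(-1333383) + 406541/1624299) = -811884779485/686792 - (-1394798*(-1/1333383) + 406541*(1/1624299)) = -811884779485/686792 - (1394798/1333383 + 406541/1624299) = -811884779485/686792 - 1*935881284935/721937557839 = -811884779485/686792 - 935881284935/721937557839 = -586130757703835391211435/495820939223362488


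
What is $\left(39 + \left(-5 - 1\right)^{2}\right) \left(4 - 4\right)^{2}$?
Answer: $0$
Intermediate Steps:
$\left(39 + \left(-5 - 1\right)^{2}\right) \left(4 - 4\right)^{2} = \left(39 + \left(-6\right)^{2}\right) 0^{2} = \left(39 + 36\right) 0 = 75 \cdot 0 = 0$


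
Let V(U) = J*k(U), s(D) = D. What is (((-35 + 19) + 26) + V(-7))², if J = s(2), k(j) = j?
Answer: 16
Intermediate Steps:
J = 2
V(U) = 2*U
(((-35 + 19) + 26) + V(-7))² = (((-35 + 19) + 26) + 2*(-7))² = ((-16 + 26) - 14)² = (10 - 14)² = (-4)² = 16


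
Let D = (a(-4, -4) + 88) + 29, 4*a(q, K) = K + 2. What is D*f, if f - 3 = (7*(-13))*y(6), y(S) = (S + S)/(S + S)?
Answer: -10252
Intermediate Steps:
a(q, K) = 1/2 + K/4 (a(q, K) = (K + 2)/4 = (2 + K)/4 = 1/2 + K/4)
y(S) = 1 (y(S) = (2*S)/((2*S)) = (2*S)*(1/(2*S)) = 1)
f = -88 (f = 3 + (7*(-13))*1 = 3 - 91*1 = 3 - 91 = -88)
D = 233/2 (D = ((1/2 + (1/4)*(-4)) + 88) + 29 = ((1/2 - 1) + 88) + 29 = (-1/2 + 88) + 29 = 175/2 + 29 = 233/2 ≈ 116.50)
D*f = (233/2)*(-88) = -10252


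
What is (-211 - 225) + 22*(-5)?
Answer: -546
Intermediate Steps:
(-211 - 225) + 22*(-5) = -436 - 110 = -546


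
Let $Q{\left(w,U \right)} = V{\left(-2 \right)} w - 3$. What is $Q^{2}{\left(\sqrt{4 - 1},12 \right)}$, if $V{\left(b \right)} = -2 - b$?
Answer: $9$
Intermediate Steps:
$Q{\left(w,U \right)} = -3$ ($Q{\left(w,U \right)} = \left(-2 - -2\right) w - 3 = \left(-2 + 2\right) w - 3 = 0 w - 3 = 0 - 3 = -3$)
$Q^{2}{\left(\sqrt{4 - 1},12 \right)} = \left(-3\right)^{2} = 9$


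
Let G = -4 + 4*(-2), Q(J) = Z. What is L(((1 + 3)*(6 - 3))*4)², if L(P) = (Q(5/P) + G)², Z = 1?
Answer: 14641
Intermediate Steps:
Q(J) = 1
G = -12 (G = -4 - 8 = -12)
L(P) = 121 (L(P) = (1 - 12)² = (-11)² = 121)
L(((1 + 3)*(6 - 3))*4)² = 121² = 14641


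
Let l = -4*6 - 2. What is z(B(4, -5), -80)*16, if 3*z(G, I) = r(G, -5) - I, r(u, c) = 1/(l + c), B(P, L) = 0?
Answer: 39664/93 ≈ 426.49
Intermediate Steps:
l = -26 (l = -24 - 2 = -26)
r(u, c) = 1/(-26 + c)
z(G, I) = -1/93 - I/3 (z(G, I) = (1/(-26 - 5) - I)/3 = (1/(-31) - I)/3 = (-1/31 - I)/3 = -1/93 - I/3)
z(B(4, -5), -80)*16 = (-1/93 - ⅓*(-80))*16 = (-1/93 + 80/3)*16 = (2479/93)*16 = 39664/93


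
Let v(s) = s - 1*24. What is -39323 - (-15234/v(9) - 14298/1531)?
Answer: -308720493/7655 ≈ -40329.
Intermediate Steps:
v(s) = -24 + s (v(s) = s - 24 = -24 + s)
-39323 - (-15234/v(9) - 14298/1531) = -39323 - (-15234/(-24 + 9) - 14298/1531) = -39323 - (-15234/(-15) - 14298*1/1531) = -39323 - (-15234*(-1/15) - 14298/1531) = -39323 - (5078/5 - 14298/1531) = -39323 - 1*7702928/7655 = -39323 - 7702928/7655 = -308720493/7655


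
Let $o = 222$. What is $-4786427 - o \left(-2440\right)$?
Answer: $-4244747$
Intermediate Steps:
$-4786427 - o \left(-2440\right) = -4786427 - 222 \left(-2440\right) = -4786427 - -541680 = -4786427 + 541680 = -4244747$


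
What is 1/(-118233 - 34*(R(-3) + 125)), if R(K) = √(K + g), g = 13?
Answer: -122483/15002073729 + 34*√10/15002073729 ≈ -8.1572e-6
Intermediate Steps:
R(K) = √(13 + K) (R(K) = √(K + 13) = √(13 + K))
1/(-118233 - 34*(R(-3) + 125)) = 1/(-118233 - 34*(√(13 - 3) + 125)) = 1/(-118233 - 34*(√10 + 125)) = 1/(-118233 - 34*(125 + √10)) = 1/(-118233 + (-4250 - 34*√10)) = 1/(-122483 - 34*√10)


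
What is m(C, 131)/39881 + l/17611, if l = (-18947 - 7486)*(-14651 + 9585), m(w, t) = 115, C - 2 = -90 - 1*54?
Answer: 485495445953/63849481 ≈ 7603.8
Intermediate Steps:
C = -142 (C = 2 + (-90 - 1*54) = 2 + (-90 - 54) = 2 - 144 = -142)
l = 133909578 (l = -26433*(-5066) = 133909578)
m(C, 131)/39881 + l/17611 = 115/39881 + 133909578/17611 = 115*(1/39881) + 133909578*(1/17611) = 115/39881 + 12173598/1601 = 485495445953/63849481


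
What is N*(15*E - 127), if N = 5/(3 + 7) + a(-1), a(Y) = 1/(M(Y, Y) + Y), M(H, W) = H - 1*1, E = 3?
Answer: -41/3 ≈ -13.667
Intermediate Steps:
M(H, W) = -1 + H (M(H, W) = H - 1 = -1 + H)
a(Y) = 1/(-1 + 2*Y) (a(Y) = 1/((-1 + Y) + Y) = 1/(-1 + 2*Y))
N = 1/6 (N = 5/(3 + 7) + 1/(-1 + 2*(-1)) = 5/10 + 1/(-1 - 2) = (1/10)*5 + 1/(-3) = 1/2 - 1/3 = 1/6 ≈ 0.16667)
N*(15*E - 127) = (15*3 - 127)/6 = (45 - 127)/6 = (1/6)*(-82) = -41/3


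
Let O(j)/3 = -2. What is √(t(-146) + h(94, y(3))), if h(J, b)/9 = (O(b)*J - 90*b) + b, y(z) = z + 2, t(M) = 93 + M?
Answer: I*√9134 ≈ 95.572*I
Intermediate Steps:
O(j) = -6 (O(j) = 3*(-2) = -6)
y(z) = 2 + z
h(J, b) = -801*b - 54*J (h(J, b) = 9*((-6*J - 90*b) + b) = 9*((-90*b - 6*J) + b) = 9*(-89*b - 6*J) = -801*b - 54*J)
√(t(-146) + h(94, y(3))) = √((93 - 146) + (-801*(2 + 3) - 54*94)) = √(-53 + (-801*5 - 5076)) = √(-53 + (-4005 - 5076)) = √(-53 - 9081) = √(-9134) = I*√9134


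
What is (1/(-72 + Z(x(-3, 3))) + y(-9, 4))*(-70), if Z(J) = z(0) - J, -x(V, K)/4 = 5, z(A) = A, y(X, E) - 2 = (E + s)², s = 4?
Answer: -120085/26 ≈ -4618.7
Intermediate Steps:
y(X, E) = 2 + (4 + E)² (y(X, E) = 2 + (E + 4)² = 2 + (4 + E)²)
x(V, K) = -20 (x(V, K) = -4*5 = -20)
Z(J) = -J (Z(J) = 0 - J = -J)
(1/(-72 + Z(x(-3, 3))) + y(-9, 4))*(-70) = (1/(-72 - 1*(-20)) + (2 + (4 + 4)²))*(-70) = (1/(-72 + 20) + (2 + 8²))*(-70) = (1/(-52) + (2 + 64))*(-70) = (-1/52 + 66)*(-70) = (3431/52)*(-70) = -120085/26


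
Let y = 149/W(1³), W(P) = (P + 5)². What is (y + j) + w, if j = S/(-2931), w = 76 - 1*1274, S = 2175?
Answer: -42016583/35172 ≈ -1194.6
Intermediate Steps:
W(P) = (5 + P)²
w = -1198 (w = 76 - 1274 = -1198)
j = -725/977 (j = 2175/(-2931) = 2175*(-1/2931) = -725/977 ≈ -0.74207)
y = 149/36 (y = 149/((5 + 1³)²) = 149/((5 + 1)²) = 149/(6²) = 149/36 ≈ 4.1389)
(y + j) + w = (149/36 - 725/977) - 1198 = 119473/35172 - 1198 = -42016583/35172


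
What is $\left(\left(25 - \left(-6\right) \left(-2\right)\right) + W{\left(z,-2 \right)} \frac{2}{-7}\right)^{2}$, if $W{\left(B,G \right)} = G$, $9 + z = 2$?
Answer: $\frac{9025}{49} \approx 184.18$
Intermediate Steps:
$z = -7$ ($z = -9 + 2 = -7$)
$\left(\left(25 - \left(-6\right) \left(-2\right)\right) + W{\left(z,-2 \right)} \frac{2}{-7}\right)^{2} = \left(\left(25 - \left(-6\right) \left(-2\right)\right) - 2 \frac{2}{-7}\right)^{2} = \left(\left(25 - 12\right) - 2 \cdot 2 \left(- \frac{1}{7}\right)\right)^{2} = \left(\left(25 - 12\right) - - \frac{4}{7}\right)^{2} = \left(13 + \frac{4}{7}\right)^{2} = \left(\frac{95}{7}\right)^{2} = \frac{9025}{49}$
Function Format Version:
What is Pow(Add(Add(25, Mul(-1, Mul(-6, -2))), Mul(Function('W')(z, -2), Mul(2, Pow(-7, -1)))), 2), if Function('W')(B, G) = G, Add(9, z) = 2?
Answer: Rational(9025, 49) ≈ 184.18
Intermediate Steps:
z = -7 (z = Add(-9, 2) = -7)
Pow(Add(Add(25, Mul(-1, Mul(-6, -2))), Mul(Function('W')(z, -2), Mul(2, Pow(-7, -1)))), 2) = Pow(Add(Add(25, Mul(-1, Mul(-6, -2))), Mul(-2, Mul(2, Pow(-7, -1)))), 2) = Pow(Add(Add(25, Mul(-1, 12)), Mul(-2, Mul(2, Rational(-1, 7)))), 2) = Pow(Add(Add(25, -12), Mul(-2, Rational(-2, 7))), 2) = Pow(Add(13, Rational(4, 7)), 2) = Pow(Rational(95, 7), 2) = Rational(9025, 49)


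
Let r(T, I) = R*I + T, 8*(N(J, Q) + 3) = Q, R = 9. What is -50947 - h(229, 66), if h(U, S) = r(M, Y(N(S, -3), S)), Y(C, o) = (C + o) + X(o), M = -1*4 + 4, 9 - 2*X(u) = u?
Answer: -410033/8 ≈ -51254.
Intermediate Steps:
N(J, Q) = -3 + Q/8
X(u) = 9/2 - u/2
M = 0 (M = -4 + 4 = 0)
Y(C, o) = 9/2 + C + o/2 (Y(C, o) = (C + o) + (9/2 - o/2) = 9/2 + C + o/2)
r(T, I) = T + 9*I (r(T, I) = 9*I + T = T + 9*I)
h(U, S) = 81/8 + 9*S/2 (h(U, S) = 0 + 9*(9/2 + (-3 + (⅛)*(-3)) + S/2) = 0 + 9*(9/2 + (-3 - 3/8) + S/2) = 0 + 9*(9/2 - 27/8 + S/2) = 0 + 9*(9/8 + S/2) = 0 + (81/8 + 9*S/2) = 81/8 + 9*S/2)
-50947 - h(229, 66) = -50947 - (81/8 + (9/2)*66) = -50947 - (81/8 + 297) = -50947 - 1*2457/8 = -50947 - 2457/8 = -410033/8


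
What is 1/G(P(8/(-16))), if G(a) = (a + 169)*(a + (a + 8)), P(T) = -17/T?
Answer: 1/15428 ≈ 6.4817e-5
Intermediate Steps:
G(a) = (8 + 2*a)*(169 + a) (G(a) = (169 + a)*(a + (8 + a)) = (169 + a)*(8 + 2*a) = (8 + 2*a)*(169 + a))
1/G(P(8/(-16))) = 1/(1352 + 2*(-17/(8/(-16)))**2 + 346*(-17/(8/(-16)))) = 1/(1352 + 2*(-17/(8*(-1/16)))**2 + 346*(-17/(8*(-1/16)))) = 1/(1352 + 2*(-17/(-1/2))**2 + 346*(-17/(-1/2))) = 1/(1352 + 2*(-17*(-2))**2 + 346*(-17*(-2))) = 1/(1352 + 2*34**2 + 346*34) = 1/(1352 + 2*1156 + 11764) = 1/(1352 + 2312 + 11764) = 1/15428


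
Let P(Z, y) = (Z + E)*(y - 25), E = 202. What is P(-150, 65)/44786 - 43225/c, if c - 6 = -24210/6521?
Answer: -6311904435785/334013988 ≈ -18897.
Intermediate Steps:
P(Z, y) = (-25 + y)*(202 + Z) (P(Z, y) = (Z + 202)*(y - 25) = (202 + Z)*(-25 + y) = (-25 + y)*(202 + Z))
c = 14916/6521 (c = 6 - 24210/6521 = 14916/6521 ≈ 2.2874)
P(-150, 65)/44786 - 43225/c = (-5050 - 25*(-150) + 202*65 - 150*65)/44786 - 43225/14916/6521 = (-5050 + 3750 + 13130 - 9750)*(1/44786) - 43225*6521/14916 = 2080*(1/44786) - 281870225/14916 = 1040/22393 - 281870225/14916 = -6311904435785/334013988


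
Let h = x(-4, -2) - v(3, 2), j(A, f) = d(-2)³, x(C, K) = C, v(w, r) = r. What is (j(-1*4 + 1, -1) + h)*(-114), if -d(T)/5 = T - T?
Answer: 684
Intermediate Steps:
d(T) = 0 (d(T) = -5*(T - T) = -5*0 = 0)
j(A, f) = 0 (j(A, f) = 0³ = 0)
h = -6 (h = -4 - 1*2 = -4 - 2 = -6)
(j(-1*4 + 1, -1) + h)*(-114) = (0 - 6)*(-114) = -6*(-114) = 684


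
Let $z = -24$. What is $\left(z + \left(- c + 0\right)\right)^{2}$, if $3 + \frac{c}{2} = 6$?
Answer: $900$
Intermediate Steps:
$c = 6$ ($c = -6 + 2 \cdot 6 = -6 + 12 = 6$)
$\left(z + \left(- c + 0\right)\right)^{2} = \left(-24 + \left(\left(-1\right) 6 + 0\right)\right)^{2} = \left(-24 + \left(-6 + 0\right)\right)^{2} = \left(-24 - 6\right)^{2} = \left(-30\right)^{2} = 900$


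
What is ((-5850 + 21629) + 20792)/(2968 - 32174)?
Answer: -36571/29206 ≈ -1.2522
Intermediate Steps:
((-5850 + 21629) + 20792)/(2968 - 32174) = (15779 + 20792)/(-29206) = 36571*(-1/29206) = -36571/29206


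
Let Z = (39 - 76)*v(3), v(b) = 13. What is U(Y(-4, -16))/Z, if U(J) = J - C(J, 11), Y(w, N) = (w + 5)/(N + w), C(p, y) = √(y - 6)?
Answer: 1/9620 + √5/481 ≈ 0.0047527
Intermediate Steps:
C(p, y) = √(-6 + y)
Y(w, N) = (5 + w)/(N + w)
U(J) = J - √5 (U(J) = J - √(-6 + 11) = J - √5)
Z = -481 (Z = (39 - 76)*13 = -37*13 = -481)
U(Y(-4, -16))/Z = ((5 - 4)/(-16 - 4) - √5)/(-481) = (1/(-20) - √5)*(-1/481) = (-1/20*1 - √5)*(-1/481) = (-1/20 - √5)*(-1/481) = 1/9620 + √5/481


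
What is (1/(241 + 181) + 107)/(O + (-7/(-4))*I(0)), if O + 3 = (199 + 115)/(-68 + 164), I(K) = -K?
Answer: 1083720/2743 ≈ 395.09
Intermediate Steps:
O = 13/48 (O = -3 + (199 + 115)/(-68 + 164) = -3 + 314/96 = -3 + 314*(1/96) = -3 + 157/48 = 13/48 ≈ 0.27083)
(1/(241 + 181) + 107)/(O + (-7/(-4))*I(0)) = (1/(241 + 181) + 107)/(13/48 + (-7/(-4))*(-1*0)) = (1/422 + 107)/(13/48 - 7*(-1)/4*0) = (1/422 + 107)/(13/48 - 7*(-¼)*0) = 45155/(422*(13/48 + (7/4)*0)) = 45155/(422*(13/48 + 0)) = 45155/(422*(13/48)) = (45155/422)*(48/13) = 1083720/2743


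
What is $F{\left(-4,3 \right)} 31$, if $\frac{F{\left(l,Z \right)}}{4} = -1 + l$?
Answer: $-620$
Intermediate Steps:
$F{\left(l,Z \right)} = -4 + 4 l$ ($F{\left(l,Z \right)} = 4 \left(-1 + l\right) = -4 + 4 l$)
$F{\left(-4,3 \right)} 31 = \left(-4 + 4 \left(-4\right)\right) 31 = \left(-4 - 16\right) 31 = \left(-20\right) 31 = -620$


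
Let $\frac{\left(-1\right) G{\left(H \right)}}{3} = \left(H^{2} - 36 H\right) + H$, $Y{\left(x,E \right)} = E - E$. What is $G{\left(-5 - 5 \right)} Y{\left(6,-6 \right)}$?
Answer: $0$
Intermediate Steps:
$Y{\left(x,E \right)} = 0$
$G{\left(H \right)} = - 3 H^{2} + 105 H$ ($G{\left(H \right)} = - 3 \left(\left(H^{2} - 36 H\right) + H\right) = - 3 \left(H^{2} - 35 H\right) = - 3 H^{2} + 105 H$)
$G{\left(-5 - 5 \right)} Y{\left(6,-6 \right)} = 3 \left(-5 - 5\right) \left(35 - \left(-5 - 5\right)\right) 0 = 3 \left(-10\right) \left(35 - -10\right) 0 = 3 \left(-10\right) \left(35 + 10\right) 0 = 3 \left(-10\right) 45 \cdot 0 = \left(-1350\right) 0 = 0$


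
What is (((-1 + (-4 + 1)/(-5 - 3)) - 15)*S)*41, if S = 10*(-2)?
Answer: 25625/2 ≈ 12813.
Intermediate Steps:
S = -20
(((-1 + (-4 + 1)/(-5 - 3)) - 15)*S)*41 = (((-1 + (-4 + 1)/(-5 - 3)) - 15)*(-20))*41 = (((-1 - 3/(-8)) - 15)*(-20))*41 = (((-1 - ⅛*(-3)) - 15)*(-20))*41 = (((-1 + 3/8) - 15)*(-20))*41 = ((-5/8 - 15)*(-20))*41 = -125/8*(-20)*41 = (625/2)*41 = 25625/2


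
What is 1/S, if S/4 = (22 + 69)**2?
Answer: 1/33124 ≈ 3.0190e-5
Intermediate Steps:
S = 33124 (S = 4*(22 + 69)**2 = 4*91**2 = 4*8281 = 33124)
1/S = 1/33124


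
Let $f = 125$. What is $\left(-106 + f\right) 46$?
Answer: $874$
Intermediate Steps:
$\left(-106 + f\right) 46 = \left(-106 + 125\right) 46 = 19 \cdot 46 = 874$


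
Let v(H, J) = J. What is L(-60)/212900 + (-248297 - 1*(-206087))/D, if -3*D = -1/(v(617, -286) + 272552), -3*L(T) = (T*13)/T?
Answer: -22020487734546013/638700 ≈ -3.4477e+10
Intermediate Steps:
L(T) = -13/3 (L(T) = -T*13/(3*T) = -13*T/(3*T) = -1/3*13 = -13/3)
D = 1/816798 (D = -(-1)/(3*(-286 + 272552)) = -(-1)/(3*272266) = -1/3*(-1/272266) = 1/816798 ≈ 1.2243e-6)
L(-60)/212900 + (-248297 - 1*(-206087))/D = -13/3/212900 + (-248297 - 1*(-206087))/(1/816798) = -13/3*1/212900 + (-248297 + 206087)*816798 = -13/638700 - 42210*816798 = -13/638700 - 34477043580 = -22020487734546013/638700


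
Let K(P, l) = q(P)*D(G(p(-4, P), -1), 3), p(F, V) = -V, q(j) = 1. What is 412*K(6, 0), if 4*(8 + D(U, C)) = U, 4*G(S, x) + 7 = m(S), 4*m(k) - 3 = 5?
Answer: -13699/4 ≈ -3424.8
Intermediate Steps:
m(k) = 2 (m(k) = ¾ + (¼)*5 = ¾ + 5/4 = 2)
G(S, x) = -5/4 (G(S, x) = -7/4 + (¼)*2 = -7/4 + ½ = -5/4)
D(U, C) = -8 + U/4
K(P, l) = -133/16 (K(P, l) = 1*(-8 + (¼)*(-5/4)) = 1*(-8 - 5/16) = 1*(-133/16) = -133/16)
412*K(6, 0) = 412*(-133/16) = -13699/4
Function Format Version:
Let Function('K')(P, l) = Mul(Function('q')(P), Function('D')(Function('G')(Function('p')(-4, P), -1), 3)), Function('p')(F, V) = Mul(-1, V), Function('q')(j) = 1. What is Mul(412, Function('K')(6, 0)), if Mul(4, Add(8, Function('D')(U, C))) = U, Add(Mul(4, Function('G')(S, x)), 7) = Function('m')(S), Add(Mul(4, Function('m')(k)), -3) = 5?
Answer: Rational(-13699, 4) ≈ -3424.8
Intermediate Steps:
Function('m')(k) = 2 (Function('m')(k) = Add(Rational(3, 4), Mul(Rational(1, 4), 5)) = Add(Rational(3, 4), Rational(5, 4)) = 2)
Function('G')(S, x) = Rational(-5, 4) (Function('G')(S, x) = Add(Rational(-7, 4), Mul(Rational(1, 4), 2)) = Add(Rational(-7, 4), Rational(1, 2)) = Rational(-5, 4))
Function('D')(U, C) = Add(-8, Mul(Rational(1, 4), U))
Function('K')(P, l) = Rational(-133, 16) (Function('K')(P, l) = Mul(1, Add(-8, Mul(Rational(1, 4), Rational(-5, 4)))) = Mul(1, Add(-8, Rational(-5, 16))) = Mul(1, Rational(-133, 16)) = Rational(-133, 16))
Mul(412, Function('K')(6, 0)) = Mul(412, Rational(-133, 16)) = Rational(-13699, 4)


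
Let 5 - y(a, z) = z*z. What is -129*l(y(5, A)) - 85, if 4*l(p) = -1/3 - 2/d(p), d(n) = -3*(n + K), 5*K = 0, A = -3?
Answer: -551/8 ≈ -68.875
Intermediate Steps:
K = 0 (K = (⅕)*0 = 0)
y(a, z) = 5 - z² (y(a, z) = 5 - z*z = 5 - z²)
d(n) = -3*n (d(n) = -3*(n + 0) = -3*n)
l(p) = -1/12 + 1/(6*p) (l(p) = (-1/3 - 2*(-1/(3*p)))/4 = (-1*⅓ - (-2)/(3*p))/4 = (-⅓ + 2/(3*p))/4 = -1/12 + 1/(6*p))
-129*l(y(5, A)) - 85 = -43*(2 - (5 - 1*(-3)²))/(4*(5 - 1*(-3)²)) - 85 = -43*(2 - (5 - 1*9))/(4*(5 - 1*9)) - 85 = -43*(2 - (5 - 9))/(4*(5 - 9)) - 85 = -43*(2 - 1*(-4))/(4*(-4)) - 85 = -43*(-1)*(2 + 4)/(4*4) - 85 = -43*(-1)*6/(4*4) - 85 = -129*(-⅛) - 85 = 129/8 - 85 = -551/8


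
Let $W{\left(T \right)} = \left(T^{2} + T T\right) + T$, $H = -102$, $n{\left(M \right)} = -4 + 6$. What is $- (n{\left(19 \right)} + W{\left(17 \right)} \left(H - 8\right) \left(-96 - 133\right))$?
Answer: $-14988052$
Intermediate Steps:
$n{\left(M \right)} = 2$
$W{\left(T \right)} = T + 2 T^{2}$ ($W{\left(T \right)} = \left(T^{2} + T^{2}\right) + T = 2 T^{2} + T = T + 2 T^{2}$)
$- (n{\left(19 \right)} + W{\left(17 \right)} \left(H - 8\right) \left(-96 - 133\right)) = - (2 + 17 \left(1 + 2 \cdot 17\right) \left(-102 - 8\right) \left(-96 - 133\right)) = - (2 + 17 \left(1 + 34\right) \left(\left(-110\right) \left(-229\right)\right)) = - (2 + 17 \cdot 35 \cdot 25190) = - (2 + 595 \cdot 25190) = - (2 + 14988050) = \left(-1\right) 14988052 = -14988052$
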